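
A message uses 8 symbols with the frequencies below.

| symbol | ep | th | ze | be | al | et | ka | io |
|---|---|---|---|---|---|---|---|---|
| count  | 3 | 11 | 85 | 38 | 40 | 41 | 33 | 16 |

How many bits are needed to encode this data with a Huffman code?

719

Greedily combine the two least-frequent nodes:
ep(3) + th(11) → 14
14 + io(16) → 30
30 + ka(33) → 63
be(38) + al(40) → 78
et(41) + 63 → 104
78 + ze(85) → 163
104 + 163 → 267
Each symbol's bit-cost is frequency × depth; summing gives 719 bits (equivalently 14 + 30 + 63 + 78 + 104 + 163 + 267).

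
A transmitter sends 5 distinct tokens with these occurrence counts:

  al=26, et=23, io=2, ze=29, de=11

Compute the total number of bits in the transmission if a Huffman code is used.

Merge the two smallest weights repeatedly:
io(2) + de(11) → 13
13 + et(23) → 36
al(26) + ze(29) → 55
36 + 55 → 91
The encoded length is the sum of every internal node's weight: 13 + 36 + 55 + 91 = 195 bits.

195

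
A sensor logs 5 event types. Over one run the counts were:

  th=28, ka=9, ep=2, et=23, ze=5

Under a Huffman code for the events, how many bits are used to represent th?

Huffman merges, smallest pair first:
merge ep(2) and ze(5): 7
merge 7 and ka(9): 16
merge 16 and et(23): 39
merge th(28) and 39: 67
th is merged only at the final step, so code length = 1.

1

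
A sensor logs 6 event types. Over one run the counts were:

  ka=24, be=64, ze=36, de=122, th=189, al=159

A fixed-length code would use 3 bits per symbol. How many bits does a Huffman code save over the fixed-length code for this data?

Fixed-length: 3 bits × 594 symbols = 1782 bits.
Huffman merges:
merge ka(24) and ze(36): 60
merge 60 and be(64): 124
merge de(122) and 124: 246
merge al(159) and th(189): 348
merge 246 and 348: 594
Huffman total = 60 + 124 + 246 + 348 + 594 = 1372 bits.
Saving = 1782 − 1372 = 410 bits.

410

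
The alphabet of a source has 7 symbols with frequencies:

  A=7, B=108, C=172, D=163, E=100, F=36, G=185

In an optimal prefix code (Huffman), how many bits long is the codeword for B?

3

Huffman merges, smallest pair first:
A(7) + F(36) → 43
43 + E(100) → 143
B(108) + 143 → 251
D(163) + C(172) → 335
G(185) + 251 → 436
335 + 436 → 771
B's leaf is at depth 3, giving a 3-bit codeword.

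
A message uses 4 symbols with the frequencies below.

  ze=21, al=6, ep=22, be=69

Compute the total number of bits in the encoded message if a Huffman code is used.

Build the Huffman tree bottom-up:
merge al(6) and ze(21): 27
merge ep(22) and 27: 49
merge 49 and be(69): 118
The encoded length is the sum of every internal node's weight: 27 + 49 + 118 = 194 bits.

194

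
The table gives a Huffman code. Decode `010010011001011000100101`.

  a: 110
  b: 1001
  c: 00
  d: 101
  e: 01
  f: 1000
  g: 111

Read left to right; each codeword is recognised as soon as it completes (prefix code):
  01→e | 00→c | 1001→b | 1001→b | 01→e | 1000→f | 1001→b | 01→e
Decoded message: ecbbefbe

ecbbefbe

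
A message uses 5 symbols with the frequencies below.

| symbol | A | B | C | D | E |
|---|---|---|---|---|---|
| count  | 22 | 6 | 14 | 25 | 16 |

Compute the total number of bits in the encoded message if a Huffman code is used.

186

Build the Huffman tree bottom-up:
combine B(6), C(14) → 20
combine E(16), 20 → 36
combine A(22), D(25) → 47
combine 36, 47 → 83
Total encoded bits = sum of merged weights = 20 + 36 + 47 + 83 = 186.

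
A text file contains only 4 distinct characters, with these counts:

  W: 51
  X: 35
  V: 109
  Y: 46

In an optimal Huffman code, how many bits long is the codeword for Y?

3

Huffman merges, smallest pair first:
merge X(35) and Y(46): 81
merge W(51) and 81: 132
merge V(109) and 132: 241
The subtree containing Y is merged 3 times, so code length = 3.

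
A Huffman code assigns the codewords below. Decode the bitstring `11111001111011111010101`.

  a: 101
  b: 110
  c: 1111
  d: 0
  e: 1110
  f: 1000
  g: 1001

Read left to right; each codeword is recognised as soon as it completes (prefix code):
  1111→c | 1001→g | 1110→e | 1111→c | 101→a | 0→d | 101→a
Decoded message: cgecada

cgecada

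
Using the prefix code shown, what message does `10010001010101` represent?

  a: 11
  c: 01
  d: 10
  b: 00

dcbcccc

Read left to right; each codeword is recognised as soon as it completes (prefix code):
  10→d | 01→c | 00→b | 01→c | 01→c | 01→c | 01→c
Decoded message: dcbcccc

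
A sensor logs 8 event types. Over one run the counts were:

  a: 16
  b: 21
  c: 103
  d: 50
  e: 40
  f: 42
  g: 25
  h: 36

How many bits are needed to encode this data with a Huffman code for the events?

933

Merge the two smallest weights repeatedly:
merge a(16) and b(21): 37
merge g(25) and h(36): 61
merge 37 and e(40): 77
merge f(42) and d(50): 92
merge 61 and 77: 138
merge 92 and c(103): 195
merge 138 and 195: 333
Total encoded bits = sum of merged weights = 37 + 61 + 77 + 92 + 138 + 195 + 333 = 933.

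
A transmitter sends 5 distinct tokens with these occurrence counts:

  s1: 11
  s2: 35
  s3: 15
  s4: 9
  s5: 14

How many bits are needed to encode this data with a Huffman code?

182

Merge the two smallest weights repeatedly:
merge s4(9) and s1(11): 20
merge s5(14) and s3(15): 29
merge 20 and 29: 49
merge s2(35) and 49: 84
Each symbol's bit-cost is frequency × depth; summing gives 182 bits (equivalently 20 + 29 + 49 + 84).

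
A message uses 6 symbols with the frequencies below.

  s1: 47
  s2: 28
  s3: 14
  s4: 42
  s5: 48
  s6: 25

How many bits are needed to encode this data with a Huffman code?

Greedily combine the two least-frequent nodes:
combine s3(14), s6(25) → 39
combine s2(28), 39 → 67
combine s4(42), s1(47) → 89
combine s5(48), 67 → 115
combine 89, 115 → 204
The encoded length is the sum of every internal node's weight: 39 + 67 + 89 + 115 + 204 = 514 bits.

514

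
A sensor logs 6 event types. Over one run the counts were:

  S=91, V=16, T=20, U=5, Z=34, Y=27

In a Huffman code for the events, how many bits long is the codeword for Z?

Repeatedly merge the two smallest:
merge U(5) and V(16): 21
merge T(20) and 21: 41
merge Y(27) and Z(34): 61
merge 41 and 61: 102
merge S(91) and 102: 193
Z sits 3 levels below the root, so its codeword is 3 bits.

3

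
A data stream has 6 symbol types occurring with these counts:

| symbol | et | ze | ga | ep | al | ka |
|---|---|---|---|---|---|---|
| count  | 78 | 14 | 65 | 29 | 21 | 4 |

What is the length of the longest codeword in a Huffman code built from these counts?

5

Merge the two lowest-weight nodes at each step:
ka(4) + ze(14) → 18
18 + al(21) → 39
ep(29) + 39 → 68
ga(65) + 68 → 133
et(78) + 133 → 211
The first pair merged (ka, ze) ends up deepest, at depth 5.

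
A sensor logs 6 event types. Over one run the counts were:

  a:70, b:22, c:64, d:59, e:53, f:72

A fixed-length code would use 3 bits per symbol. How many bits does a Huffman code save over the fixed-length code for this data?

142

Fixed-length: 3 bits × 340 symbols = 1020 bits.
Huffman merges:
b(22) + e(53) → 75
d(59) + c(64) → 123
a(70) + f(72) → 142
75 + 123 → 198
142 + 198 → 340
Huffman total = 75 + 123 + 142 + 198 + 340 = 878 bits.
Saving = 1020 − 878 = 142 bits.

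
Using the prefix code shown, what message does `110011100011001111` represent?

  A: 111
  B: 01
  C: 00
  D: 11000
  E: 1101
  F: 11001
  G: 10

Read left to right; each codeword is recognised as soon as it completes (prefix code):
  11001→F | 11000→D | 11001→F | 111→A
Decoded message: FDFA

FDFA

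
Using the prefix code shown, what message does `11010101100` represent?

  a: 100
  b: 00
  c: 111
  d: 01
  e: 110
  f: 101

Read left to right; each codeword is recognised as soon as it completes (prefix code):
  110→e | 101→f | 01→d | 100→a
Decoded message: efda

efda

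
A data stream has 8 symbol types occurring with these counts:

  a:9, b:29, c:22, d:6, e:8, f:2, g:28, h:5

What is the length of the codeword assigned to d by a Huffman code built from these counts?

4

Build the tree from the bottom:
combine f(2), h(5) → 7
combine d(6), 7 → 13
combine e(8), a(9) → 17
combine 13, 17 → 30
combine c(22), g(28) → 50
combine b(29), 30 → 59
combine 50, 59 → 109
The subtree containing d is merged 4 times, so code length = 4.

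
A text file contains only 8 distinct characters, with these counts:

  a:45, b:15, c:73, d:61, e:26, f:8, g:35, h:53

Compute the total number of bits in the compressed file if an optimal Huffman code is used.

886

Merge the two smallest weights repeatedly:
combine f(8), b(15) → 23
combine 23, e(26) → 49
combine g(35), a(45) → 80
combine 49, h(53) → 102
combine d(61), c(73) → 134
combine 80, 102 → 182
combine 134, 182 → 316
The encoded length is the sum of every internal node's weight: 23 + 49 + 80 + 102 + 134 + 182 + 316 = 886 bits.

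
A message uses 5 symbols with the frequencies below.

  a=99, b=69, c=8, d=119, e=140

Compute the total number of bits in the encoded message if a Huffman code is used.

947

Merge the two smallest weights repeatedly:
combine c(8), b(69) → 77
combine 77, a(99) → 176
combine d(119), e(140) → 259
combine 176, 259 → 435
The encoded length is the sum of every internal node's weight: 77 + 176 + 259 + 435 = 947 bits.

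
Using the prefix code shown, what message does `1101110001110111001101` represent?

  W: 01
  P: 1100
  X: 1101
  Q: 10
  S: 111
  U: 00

XPWXPX

Read left to right; each codeword is recognised as soon as it completes (prefix code):
  1101→X | 1100→P | 01→W | 1101→X | 1100→P | 1101→X
Decoded message: XPWXPX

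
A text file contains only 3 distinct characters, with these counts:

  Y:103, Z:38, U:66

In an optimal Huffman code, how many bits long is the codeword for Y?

1

Repeatedly merge the two smallest:
merge Z(38) and U(66): 104
merge Y(103) and 104: 207
Y is merged only at the final step, so code length = 1.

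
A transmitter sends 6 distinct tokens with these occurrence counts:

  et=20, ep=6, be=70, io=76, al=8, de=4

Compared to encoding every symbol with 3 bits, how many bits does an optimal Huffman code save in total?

194

Fixed-length: 3 bits × 184 symbols = 552 bits.
Huffman merges:
merge de(4) and ep(6): 10
merge al(8) and 10: 18
merge 18 and et(20): 38
merge 38 and be(70): 108
merge io(76) and 108: 184
Huffman total = 10 + 18 + 38 + 108 + 184 = 358 bits.
Saving = 552 − 358 = 194 bits.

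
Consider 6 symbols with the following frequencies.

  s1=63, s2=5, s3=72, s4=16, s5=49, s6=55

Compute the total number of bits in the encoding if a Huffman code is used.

Build the Huffman tree bottom-up:
combine s2(5), s4(16) → 21
combine 21, s5(49) → 70
combine s6(55), s1(63) → 118
combine 70, s3(72) → 142
combine 118, 142 → 260
Each symbol's bit-cost is frequency × depth; summing gives 611 bits (equivalently 21 + 70 + 118 + 142 + 260).

611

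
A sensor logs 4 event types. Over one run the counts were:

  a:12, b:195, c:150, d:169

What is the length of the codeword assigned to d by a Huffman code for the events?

2

Build the tree from the bottom:
combine a(12), c(150) → 162
combine 162, d(169) → 331
combine b(195), 331 → 526
d sits 2 levels below the root, so its codeword is 2 bits.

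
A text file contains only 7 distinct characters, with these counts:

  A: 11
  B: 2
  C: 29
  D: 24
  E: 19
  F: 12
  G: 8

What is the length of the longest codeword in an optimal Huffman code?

4

Merge the two lowest-weight nodes at each step:
combine B(2), G(8) → 10
combine 10, A(11) → 21
combine F(12), E(19) → 31
combine 21, D(24) → 45
combine C(29), 31 → 60
combine 45, 60 → 105
The rarest symbols sit at the bottom; the longest codeword is 4 bits.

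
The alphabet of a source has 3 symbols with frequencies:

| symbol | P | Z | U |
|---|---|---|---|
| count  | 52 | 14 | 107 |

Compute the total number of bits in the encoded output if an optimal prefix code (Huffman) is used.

239

Build the Huffman tree bottom-up:
merge Z(14) and P(52): 66
merge 66 and U(107): 173
Total encoded bits = sum of merged weights = 66 + 173 = 239.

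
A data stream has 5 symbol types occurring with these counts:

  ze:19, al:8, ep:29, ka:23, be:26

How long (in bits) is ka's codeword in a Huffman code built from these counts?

2

Huffman merges, smallest pair first:
al(8) + ze(19) → 27
ka(23) + be(26) → 49
27 + ep(29) → 56
49 + 56 → 105
ka's leaf is at depth 2, giving a 2-bit codeword.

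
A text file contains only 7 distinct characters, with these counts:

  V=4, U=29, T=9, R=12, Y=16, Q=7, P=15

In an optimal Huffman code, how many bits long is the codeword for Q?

Repeatedly merge the two smallest:
V(4) + Q(7) → 11
T(9) + 11 → 20
R(12) + P(15) → 27
Y(16) + 20 → 36
27 + U(29) → 56
36 + 56 → 92
Q sits 4 levels below the root, so its codeword is 4 bits.

4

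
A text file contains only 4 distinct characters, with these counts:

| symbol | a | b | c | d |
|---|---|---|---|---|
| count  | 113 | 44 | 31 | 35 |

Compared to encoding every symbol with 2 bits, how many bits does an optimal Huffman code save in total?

Fixed-length: 2 bits × 223 symbols = 446 bits.
Huffman merges:
merge c(31) and d(35): 66
merge b(44) and 66: 110
merge 110 and a(113): 223
Huffman total = 66 + 110 + 223 = 399 bits.
Saving = 446 − 399 = 47 bits.

47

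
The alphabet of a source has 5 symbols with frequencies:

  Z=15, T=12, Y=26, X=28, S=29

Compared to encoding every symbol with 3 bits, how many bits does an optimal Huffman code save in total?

Fixed-length: 3 bits × 110 symbols = 330 bits.
Huffman merges:
combine T(12), Z(15) → 27
combine Y(26), 27 → 53
combine X(28), S(29) → 57
combine 53, 57 → 110
Huffman total = 27 + 53 + 57 + 110 = 247 bits.
Saving = 330 − 247 = 83 bits.

83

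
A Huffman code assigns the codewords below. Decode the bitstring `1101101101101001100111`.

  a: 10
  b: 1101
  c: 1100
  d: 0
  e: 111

babaadce

Read left to right; each codeword is recognised as soon as it completes (prefix code):
  1101→b | 10→a | 1101→b | 10→a | 10→a | 0→d | 1100→c | 111→e
Decoded message: babaadce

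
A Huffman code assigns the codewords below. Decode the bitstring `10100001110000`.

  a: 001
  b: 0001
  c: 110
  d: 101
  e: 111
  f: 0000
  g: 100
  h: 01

Read left to right; each codeword is recognised as soon as it completes (prefix code):
  101→d | 0000→f | 111→e | 0000→f
Decoded message: dfef

dfef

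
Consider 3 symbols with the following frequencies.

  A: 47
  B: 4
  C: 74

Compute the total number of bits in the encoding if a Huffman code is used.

176

Merge the two smallest weights repeatedly:
B(4) + A(47) → 51
51 + C(74) → 125
The encoded length is the sum of every internal node's weight: 51 + 125 = 176 bits.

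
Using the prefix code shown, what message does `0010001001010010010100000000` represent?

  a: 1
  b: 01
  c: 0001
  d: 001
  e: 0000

dcdbddbee

Read left to right; each codeword is recognised as soon as it completes (prefix code):
  001→d | 0001→c | 001→d | 01→b | 001→d | 001→d | 01→b | 0000→e | 0000→e
Decoded message: dcdbddbee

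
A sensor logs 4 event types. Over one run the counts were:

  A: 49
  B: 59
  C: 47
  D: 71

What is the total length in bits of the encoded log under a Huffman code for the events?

Merge the two smallest weights repeatedly:
combine C(47), A(49) → 96
combine B(59), D(71) → 130
combine 96, 130 → 226
The encoded length is the sum of every internal node's weight: 96 + 130 + 226 = 452 bits.

452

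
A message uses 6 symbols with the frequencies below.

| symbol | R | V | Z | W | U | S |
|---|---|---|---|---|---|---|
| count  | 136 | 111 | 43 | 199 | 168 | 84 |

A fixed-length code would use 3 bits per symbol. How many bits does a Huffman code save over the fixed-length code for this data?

Fixed-length: 3 bits × 741 symbols = 2223 bits.
Huffman merges:
combine Z(43), S(84) → 127
combine V(111), 127 → 238
combine R(136), U(168) → 304
combine W(199), 238 → 437
combine 304, 437 → 741
Huffman total = 127 + 238 + 304 + 437 + 741 = 1847 bits.
Saving = 2223 − 1847 = 376 bits.

376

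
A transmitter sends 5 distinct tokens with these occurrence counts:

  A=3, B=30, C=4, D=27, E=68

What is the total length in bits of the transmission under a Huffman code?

237

Merge the two smallest weights repeatedly:
combine A(3), C(4) → 7
combine 7, D(27) → 34
combine B(30), 34 → 64
combine 64, E(68) → 132
Each symbol's bit-cost is frequency × depth; summing gives 237 bits (equivalently 7 + 34 + 64 + 132).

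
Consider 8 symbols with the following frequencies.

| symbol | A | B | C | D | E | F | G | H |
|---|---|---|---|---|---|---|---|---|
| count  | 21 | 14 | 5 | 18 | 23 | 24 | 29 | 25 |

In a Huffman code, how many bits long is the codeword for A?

Repeatedly merge the two smallest:
C(5) + B(14) → 19
D(18) + 19 → 37
A(21) + E(23) → 44
F(24) + H(25) → 49
G(29) + 37 → 66
44 + 49 → 93
66 + 93 → 159
The subtree containing A is merged 3 times, so code length = 3.

3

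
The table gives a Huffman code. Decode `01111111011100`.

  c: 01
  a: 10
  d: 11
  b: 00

Read left to right; each codeword is recognised as soon as it completes (prefix code):
  01→c | 11→d | 11→d | 11→d | 01→c | 11→d | 00→b
Decoded message: cdddcdb

cdddcdb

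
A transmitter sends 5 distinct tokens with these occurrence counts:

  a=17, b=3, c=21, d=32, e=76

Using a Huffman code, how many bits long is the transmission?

283

Merge the two smallest weights repeatedly:
combine b(3), a(17) → 20
combine 20, c(21) → 41
combine d(32), 41 → 73
combine 73, e(76) → 149
Each symbol's bit-cost is frequency × depth; summing gives 283 bits (equivalently 20 + 41 + 73 + 149).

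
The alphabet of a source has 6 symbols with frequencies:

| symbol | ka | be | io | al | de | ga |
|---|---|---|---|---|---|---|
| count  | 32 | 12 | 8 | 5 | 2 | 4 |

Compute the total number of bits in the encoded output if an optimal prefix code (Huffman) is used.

Merge the two smallest weights repeatedly:
merge de(2) and ga(4): 6
merge al(5) and 6: 11
merge io(8) and 11: 19
merge be(12) and 19: 31
merge 31 and ka(32): 63
The encoded length is the sum of every internal node's weight: 6 + 11 + 19 + 31 + 63 = 130 bits.

130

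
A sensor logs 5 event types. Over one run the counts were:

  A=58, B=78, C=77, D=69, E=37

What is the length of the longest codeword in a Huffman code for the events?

3

Merge the two lowest-weight nodes at each step:
combine E(37), A(58) → 95
combine D(69), C(77) → 146
combine B(78), 95 → 173
combine 146, 173 → 319
Maximum depth reached is 3.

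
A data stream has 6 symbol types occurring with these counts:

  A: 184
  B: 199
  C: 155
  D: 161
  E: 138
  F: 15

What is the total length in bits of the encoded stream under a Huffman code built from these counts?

Greedily combine the two least-frequent nodes:
merge F(15) and E(138): 153
merge 153 and C(155): 308
merge D(161) and A(184): 345
merge B(199) and 308: 507
merge 345 and 507: 852
Total encoded bits = sum of merged weights = 153 + 308 + 345 + 507 + 852 = 2165.

2165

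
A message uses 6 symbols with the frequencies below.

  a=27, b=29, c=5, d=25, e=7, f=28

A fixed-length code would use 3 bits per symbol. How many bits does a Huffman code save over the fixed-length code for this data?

Fixed-length: 3 bits × 121 symbols = 363 bits.
Huffman merges:
c(5) + e(7) → 12
12 + d(25) → 37
a(27) + f(28) → 55
b(29) + 37 → 66
55 + 66 → 121
Huffman total = 12 + 37 + 55 + 66 + 121 = 291 bits.
Saving = 363 − 291 = 72 bits.

72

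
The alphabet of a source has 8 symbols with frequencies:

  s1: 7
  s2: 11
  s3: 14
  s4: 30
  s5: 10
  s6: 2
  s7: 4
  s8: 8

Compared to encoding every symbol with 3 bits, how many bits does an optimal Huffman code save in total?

25

Fixed-length: 3 bits × 86 symbols = 258 bits.
Huffman merges:
s6(2) + s7(4) → 6
6 + s1(7) → 13
s8(8) + s5(10) → 18
s2(11) + 13 → 24
s3(14) + 18 → 32
24 + s4(30) → 54
32 + 54 → 86
Huffman total = 6 + 13 + 18 + 24 + 32 + 54 + 86 = 233 bits.
Saving = 258 − 233 = 25 bits.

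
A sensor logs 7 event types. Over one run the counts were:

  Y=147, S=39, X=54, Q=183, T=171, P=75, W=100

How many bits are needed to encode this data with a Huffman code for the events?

2046

Merge the two smallest weights repeatedly:
S(39) + X(54) → 93
P(75) + 93 → 168
W(100) + Y(147) → 247
168 + T(171) → 339
Q(183) + 247 → 430
339 + 430 → 769
Each symbol's bit-cost is frequency × depth; summing gives 2046 bits (equivalently 93 + 168 + 247 + 339 + 430 + 769).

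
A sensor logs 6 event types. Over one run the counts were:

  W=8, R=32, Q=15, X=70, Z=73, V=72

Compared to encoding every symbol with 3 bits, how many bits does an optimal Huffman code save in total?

Fixed-length: 3 bits × 270 symbols = 810 bits.
Huffman merges:
W(8) + Q(15) → 23
23 + R(32) → 55
55 + X(70) → 125
V(72) + Z(73) → 145
125 + 145 → 270
Huffman total = 23 + 55 + 125 + 145 + 270 = 618 bits.
Saving = 810 − 618 = 192 bits.

192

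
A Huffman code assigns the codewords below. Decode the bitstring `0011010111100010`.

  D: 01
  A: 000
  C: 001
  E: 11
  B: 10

Read left to right; each codeword is recognised as soon as it completes (prefix code):
  001→C | 10→B | 10→B | 11→E | 11→E | 000→A | 10→B
Decoded message: CBBEEAB

CBBEEAB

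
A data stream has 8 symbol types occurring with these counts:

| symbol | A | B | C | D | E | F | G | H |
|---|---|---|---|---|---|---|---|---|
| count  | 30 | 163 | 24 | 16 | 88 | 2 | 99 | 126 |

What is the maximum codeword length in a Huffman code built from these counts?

6

Merge the two lowest-weight nodes at each step:
merge F(2) and D(16): 18
merge 18 and C(24): 42
merge A(30) and 42: 72
merge 72 and E(88): 160
merge G(99) and H(126): 225
merge 160 and B(163): 323
merge 225 and 323: 548
Maximum depth reached is 6.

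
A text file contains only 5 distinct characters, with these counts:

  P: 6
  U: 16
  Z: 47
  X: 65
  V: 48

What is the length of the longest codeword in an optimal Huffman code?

3

Merge the two lowest-weight nodes at each step:
combine P(6), U(16) → 22
combine 22, Z(47) → 69
combine V(48), X(65) → 113
combine 69, 113 → 182
Maximum depth reached is 3.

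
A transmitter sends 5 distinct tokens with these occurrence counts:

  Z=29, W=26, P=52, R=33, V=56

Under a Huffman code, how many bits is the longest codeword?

3

Merge the two lowest-weight nodes at each step:
W(26) + Z(29) → 55
R(33) + P(52) → 85
55 + V(56) → 111
85 + 111 → 196
The first pair merged (W, Z) ends up deepest, at depth 3.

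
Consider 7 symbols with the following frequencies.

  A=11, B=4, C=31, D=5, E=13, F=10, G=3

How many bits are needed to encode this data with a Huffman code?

Build the Huffman tree bottom-up:
G(3) + B(4) → 7
D(5) + 7 → 12
F(10) + A(11) → 21
12 + E(13) → 25
21 + 25 → 46
C(31) + 46 → 77
Total encoded bits = sum of merged weights = 7 + 12 + 21 + 25 + 46 + 77 = 188.

188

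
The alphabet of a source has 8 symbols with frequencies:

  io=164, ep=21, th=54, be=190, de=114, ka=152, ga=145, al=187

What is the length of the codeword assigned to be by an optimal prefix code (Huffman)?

Repeatedly merge the two smallest:
ep(21) + th(54) → 75
75 + de(114) → 189
ga(145) + ka(152) → 297
io(164) + al(187) → 351
189 + be(190) → 379
297 + 351 → 648
379 + 648 → 1027
be's leaf is at depth 2, giving a 2-bit codeword.

2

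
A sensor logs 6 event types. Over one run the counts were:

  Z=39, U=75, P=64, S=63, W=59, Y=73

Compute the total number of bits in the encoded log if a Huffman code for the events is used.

Build the Huffman tree bottom-up:
merge Z(39) and W(59): 98
merge S(63) and P(64): 127
merge Y(73) and U(75): 148
merge 98 and 127: 225
merge 148 and 225: 373
The encoded length is the sum of every internal node's weight: 98 + 127 + 148 + 225 + 373 = 971 bits.

971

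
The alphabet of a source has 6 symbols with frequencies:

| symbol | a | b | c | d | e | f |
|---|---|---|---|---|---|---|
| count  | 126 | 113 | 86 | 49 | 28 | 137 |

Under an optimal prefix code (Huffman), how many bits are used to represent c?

Repeatedly merge the two smallest:
merge e(28) and d(49): 77
merge 77 and c(86): 163
merge b(113) and a(126): 239
merge f(137) and 163: 300
merge 239 and 300: 539
The subtree containing c is merged 3 times, so code length = 3.

3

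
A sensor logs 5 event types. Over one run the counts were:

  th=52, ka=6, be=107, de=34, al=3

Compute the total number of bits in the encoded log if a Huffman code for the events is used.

Greedily combine the two least-frequent nodes:
merge al(3) and ka(6): 9
merge 9 and de(34): 43
merge 43 and th(52): 95
merge 95 and be(107): 202
Each symbol's bit-cost is frequency × depth; summing gives 349 bits (equivalently 9 + 43 + 95 + 202).

349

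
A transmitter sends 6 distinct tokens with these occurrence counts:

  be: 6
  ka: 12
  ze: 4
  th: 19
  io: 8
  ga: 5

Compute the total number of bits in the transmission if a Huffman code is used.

131

Merge the two smallest weights repeatedly:
combine ze(4), ga(5) → 9
combine be(6), io(8) → 14
combine 9, ka(12) → 21
combine 14, th(19) → 33
combine 21, 33 → 54
Each symbol's bit-cost is frequency × depth; summing gives 131 bits (equivalently 9 + 14 + 21 + 33 + 54).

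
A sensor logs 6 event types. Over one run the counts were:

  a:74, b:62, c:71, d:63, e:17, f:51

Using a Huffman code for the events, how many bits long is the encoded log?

Merge the two smallest weights repeatedly:
combine e(17), f(51) → 68
combine b(62), d(63) → 125
combine 68, c(71) → 139
combine a(74), 125 → 199
combine 139, 199 → 338
The encoded length is the sum of every internal node's weight: 68 + 125 + 139 + 199 + 338 = 869 bits.

869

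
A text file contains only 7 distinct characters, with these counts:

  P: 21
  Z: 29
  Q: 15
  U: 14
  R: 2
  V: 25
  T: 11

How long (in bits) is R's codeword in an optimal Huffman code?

4

Build the tree from the bottom:
combine R(2), T(11) → 13
combine 13, U(14) → 27
combine Q(15), P(21) → 36
combine V(25), 27 → 52
combine Z(29), 36 → 65
combine 52, 65 → 117
R sits 4 levels below the root, so its codeword is 4 bits.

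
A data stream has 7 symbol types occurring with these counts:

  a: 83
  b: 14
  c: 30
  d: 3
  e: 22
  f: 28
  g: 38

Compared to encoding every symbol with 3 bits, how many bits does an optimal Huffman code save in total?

110

Fixed-length: 3 bits × 218 symbols = 654 bits.
Huffman merges:
merge d(3) and b(14): 17
merge 17 and e(22): 39
merge f(28) and c(30): 58
merge g(38) and 39: 77
merge 58 and 77: 135
merge a(83) and 135: 218
Huffman total = 17 + 39 + 58 + 77 + 135 + 218 = 544 bits.
Saving = 654 − 544 = 110 bits.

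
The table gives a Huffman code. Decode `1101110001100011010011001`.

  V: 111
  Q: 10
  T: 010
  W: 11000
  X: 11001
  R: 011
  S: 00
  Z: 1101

ZWWZSX

Read left to right; each codeword is recognised as soon as it completes (prefix code):
  1101→Z | 11000→W | 11000→W | 1101→Z | 00→S | 11001→X
Decoded message: ZWWZSX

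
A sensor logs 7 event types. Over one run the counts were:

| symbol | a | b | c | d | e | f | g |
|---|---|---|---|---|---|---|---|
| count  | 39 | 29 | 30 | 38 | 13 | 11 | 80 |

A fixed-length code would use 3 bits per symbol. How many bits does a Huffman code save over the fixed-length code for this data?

95

Fixed-length: 3 bits × 240 symbols = 720 bits.
Huffman merges:
combine f(11), e(13) → 24
combine 24, b(29) → 53
combine c(30), d(38) → 68
combine a(39), 53 → 92
combine 68, g(80) → 148
combine 92, 148 → 240
Huffman total = 24 + 53 + 68 + 92 + 148 + 240 = 625 bits.
Saving = 720 − 625 = 95 bits.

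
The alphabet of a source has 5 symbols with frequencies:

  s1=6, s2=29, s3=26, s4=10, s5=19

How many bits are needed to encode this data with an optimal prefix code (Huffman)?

196

Greedily combine the two least-frequent nodes:
combine s1(6), s4(10) → 16
combine 16, s5(19) → 35
combine s3(26), s2(29) → 55
combine 35, 55 → 90
Total encoded bits = sum of merged weights = 16 + 35 + 55 + 90 = 196.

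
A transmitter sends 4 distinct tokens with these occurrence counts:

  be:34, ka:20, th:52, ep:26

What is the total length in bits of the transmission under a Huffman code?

Greedily combine the two least-frequent nodes:
combine ka(20), ep(26) → 46
combine be(34), 46 → 80
combine th(52), 80 → 132
Total encoded bits = sum of merged weights = 46 + 80 + 132 = 258.

258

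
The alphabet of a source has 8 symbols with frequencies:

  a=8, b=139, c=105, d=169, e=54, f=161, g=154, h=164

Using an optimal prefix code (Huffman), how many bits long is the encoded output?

Greedily combine the two least-frequent nodes:
combine a(8), e(54) → 62
combine 62, c(105) → 167
combine b(139), g(154) → 293
combine f(161), h(164) → 325
combine 167, d(169) → 336
combine 293, 325 → 618
combine 336, 618 → 954
Total encoded bits = sum of merged weights = 62 + 167 + 293 + 325 + 336 + 618 + 954 = 2755.

2755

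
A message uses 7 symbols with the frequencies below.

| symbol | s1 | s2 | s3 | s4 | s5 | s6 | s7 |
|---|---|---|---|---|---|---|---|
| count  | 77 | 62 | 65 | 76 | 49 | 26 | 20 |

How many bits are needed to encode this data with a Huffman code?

1018

Merge the two smallest weights repeatedly:
merge s7(20) and s6(26): 46
merge 46 and s5(49): 95
merge s2(62) and s3(65): 127
merge s4(76) and s1(77): 153
merge 95 and 127: 222
merge 153 and 222: 375
Total encoded bits = sum of merged weights = 46 + 95 + 127 + 153 + 222 + 375 = 1018.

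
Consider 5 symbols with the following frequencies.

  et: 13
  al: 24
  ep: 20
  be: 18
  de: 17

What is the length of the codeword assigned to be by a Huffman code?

Build the tree from the bottom:
merge et(13) and de(17): 30
merge be(18) and ep(20): 38
merge al(24) and 30: 54
merge 38 and 54: 92
be's leaf is at depth 2, giving a 2-bit codeword.

2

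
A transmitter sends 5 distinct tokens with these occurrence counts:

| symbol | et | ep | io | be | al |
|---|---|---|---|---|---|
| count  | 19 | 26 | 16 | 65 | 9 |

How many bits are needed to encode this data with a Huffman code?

Greedily combine the two least-frequent nodes:
al(9) + io(16) → 25
et(19) + 25 → 44
ep(26) + 44 → 70
be(65) + 70 → 135
Total encoded bits = sum of merged weights = 25 + 44 + 70 + 135 = 274.

274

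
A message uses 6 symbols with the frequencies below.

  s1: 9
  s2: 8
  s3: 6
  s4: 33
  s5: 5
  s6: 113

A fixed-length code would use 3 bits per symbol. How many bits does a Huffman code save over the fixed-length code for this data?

231

Fixed-length: 3 bits × 174 symbols = 522 bits.
Huffman merges:
s5(5) + s3(6) → 11
s2(8) + s1(9) → 17
11 + 17 → 28
28 + s4(33) → 61
61 + s6(113) → 174
Huffman total = 11 + 17 + 28 + 61 + 174 = 291 bits.
Saving = 522 − 291 = 231 bits.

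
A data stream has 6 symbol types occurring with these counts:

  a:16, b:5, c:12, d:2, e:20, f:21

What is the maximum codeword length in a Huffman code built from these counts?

Merge the two lowest-weight nodes at each step:
merge d(2) and b(5): 7
merge 7 and c(12): 19
merge a(16) and 19: 35
merge e(20) and f(21): 41
merge 35 and 41: 76
The rarest symbols sit at the bottom; the longest codeword is 4 bits.

4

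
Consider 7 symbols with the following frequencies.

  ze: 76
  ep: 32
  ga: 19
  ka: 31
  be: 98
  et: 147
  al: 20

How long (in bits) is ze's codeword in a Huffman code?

Build the tree from the bottom:
ga(19) + al(20) → 39
ka(31) + ep(32) → 63
39 + 63 → 102
ze(76) + be(98) → 174
102 + et(147) → 249
174 + 249 → 423
ze sits 2 levels below the root, so its codeword is 2 bits.

2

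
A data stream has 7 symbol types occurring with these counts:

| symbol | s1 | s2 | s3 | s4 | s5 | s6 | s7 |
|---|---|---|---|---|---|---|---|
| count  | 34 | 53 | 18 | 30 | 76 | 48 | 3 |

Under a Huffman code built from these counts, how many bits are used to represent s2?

2

Huffman merges, smallest pair first:
merge s7(3) and s3(18): 21
merge 21 and s4(30): 51
merge s1(34) and s6(48): 82
merge 51 and s2(53): 104
merge s5(76) and 82: 158
merge 104 and 158: 262
s2 sits 2 levels below the root, so its codeword is 2 bits.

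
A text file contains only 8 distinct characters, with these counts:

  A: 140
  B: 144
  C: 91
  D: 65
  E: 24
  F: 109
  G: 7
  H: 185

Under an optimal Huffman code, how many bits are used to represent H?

Build the tree from the bottom:
combine G(7), E(24) → 31
combine 31, D(65) → 96
combine C(91), 96 → 187
combine F(109), A(140) → 249
combine B(144), H(185) → 329
combine 187, 249 → 436
combine 329, 436 → 765
The subtree containing H is merged 2 times, so code length = 2.

2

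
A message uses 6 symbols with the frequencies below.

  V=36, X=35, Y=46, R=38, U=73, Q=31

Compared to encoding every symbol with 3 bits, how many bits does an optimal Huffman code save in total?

Fixed-length: 3 bits × 259 symbols = 777 bits.
Huffman merges:
merge Q(31) and X(35): 66
merge V(36) and R(38): 74
merge Y(46) and 66: 112
merge U(73) and 74: 147
merge 112 and 147: 259
Huffman total = 66 + 74 + 112 + 147 + 259 = 658 bits.
Saving = 777 − 658 = 119 bits.

119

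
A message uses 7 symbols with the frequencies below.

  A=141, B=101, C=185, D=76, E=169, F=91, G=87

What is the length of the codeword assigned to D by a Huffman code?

4

Huffman merges, smallest pair first:
merge D(76) and G(87): 163
merge F(91) and B(101): 192
merge A(141) and 163: 304
merge E(169) and C(185): 354
merge 192 and 304: 496
merge 354 and 496: 850
D sits 4 levels below the root, so its codeword is 4 bits.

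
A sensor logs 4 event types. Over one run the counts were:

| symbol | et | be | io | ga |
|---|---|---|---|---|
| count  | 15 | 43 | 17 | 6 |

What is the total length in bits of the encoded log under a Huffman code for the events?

Greedily combine the two least-frequent nodes:
combine ga(6), et(15) → 21
combine io(17), 21 → 38
combine 38, be(43) → 81
Each symbol's bit-cost is frequency × depth; summing gives 140 bits (equivalently 21 + 38 + 81).

140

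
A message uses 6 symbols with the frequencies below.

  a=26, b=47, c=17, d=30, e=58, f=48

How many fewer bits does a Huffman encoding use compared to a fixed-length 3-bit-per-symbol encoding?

110

Fixed-length: 3 bits × 226 symbols = 678 bits.
Huffman merges:
c(17) + a(26) → 43
d(30) + 43 → 73
b(47) + f(48) → 95
e(58) + 73 → 131
95 + 131 → 226
Huffman total = 43 + 73 + 95 + 131 + 226 = 568 bits.
Saving = 678 − 568 = 110 bits.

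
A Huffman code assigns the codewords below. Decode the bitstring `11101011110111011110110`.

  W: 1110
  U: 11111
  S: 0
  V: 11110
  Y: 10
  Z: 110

WYVWVZ

Read left to right; each codeword is recognised as soon as it completes (prefix code):
  1110→W | 10→Y | 11110→V | 1110→W | 11110→V | 110→Z
Decoded message: WYVWVZ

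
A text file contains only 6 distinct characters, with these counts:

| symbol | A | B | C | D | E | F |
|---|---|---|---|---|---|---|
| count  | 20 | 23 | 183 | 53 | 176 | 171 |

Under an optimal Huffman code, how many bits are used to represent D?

3

Huffman merges, smallest pair first:
A(20) + B(23) → 43
43 + D(53) → 96
96 + F(171) → 267
E(176) + C(183) → 359
267 + 359 → 626
The subtree containing D is merged 3 times, so code length = 3.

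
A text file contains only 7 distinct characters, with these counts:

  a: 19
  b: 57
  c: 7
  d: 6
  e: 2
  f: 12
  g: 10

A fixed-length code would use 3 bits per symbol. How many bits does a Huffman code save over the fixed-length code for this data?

91

Fixed-length: 3 bits × 113 symbols = 339 bits.
Huffman merges:
e(2) + d(6) → 8
c(7) + 8 → 15
g(10) + f(12) → 22
15 + a(19) → 34
22 + 34 → 56
56 + b(57) → 113
Huffman total = 8 + 15 + 22 + 34 + 56 + 113 = 248 bits.
Saving = 339 − 248 = 91 bits.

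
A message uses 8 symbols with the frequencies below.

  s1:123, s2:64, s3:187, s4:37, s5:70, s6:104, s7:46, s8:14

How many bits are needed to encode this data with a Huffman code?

1773

Greedily combine the two least-frequent nodes:
combine s8(14), s4(37) → 51
combine s7(46), 51 → 97
combine s2(64), s5(70) → 134
combine 97, s6(104) → 201
combine s1(123), 134 → 257
combine s3(187), 201 → 388
combine 257, 388 → 645
The encoded length is the sum of every internal node's weight: 51 + 97 + 134 + 201 + 257 + 388 + 645 = 1773 bits.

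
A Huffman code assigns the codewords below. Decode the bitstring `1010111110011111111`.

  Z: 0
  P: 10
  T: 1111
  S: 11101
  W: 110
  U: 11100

PPTPZTT

Read left to right; each codeword is recognised as soon as it completes (prefix code):
  10→P | 10→P | 1111→T | 10→P | 0→Z | 1111→T | 1111→T
Decoded message: PPTPZTT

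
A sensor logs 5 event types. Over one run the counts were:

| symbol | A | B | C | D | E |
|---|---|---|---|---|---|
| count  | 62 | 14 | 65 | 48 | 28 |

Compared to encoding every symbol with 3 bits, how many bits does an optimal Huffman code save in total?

175

Fixed-length: 3 bits × 217 symbols = 651 bits.
Huffman merges:
merge B(14) and E(28): 42
merge 42 and D(48): 90
merge A(62) and C(65): 127
merge 90 and 127: 217
Huffman total = 42 + 90 + 127 + 217 = 476 bits.
Saving = 651 − 476 = 175 bits.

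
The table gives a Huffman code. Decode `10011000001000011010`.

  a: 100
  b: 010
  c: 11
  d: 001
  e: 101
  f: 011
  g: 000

Read left to right; each codeword is recognised as soon as it completes (prefix code):
  100→a | 11→c | 000→g | 001→d | 000→g | 011→f | 010→b
Decoded message: acgdgfb

acgdgfb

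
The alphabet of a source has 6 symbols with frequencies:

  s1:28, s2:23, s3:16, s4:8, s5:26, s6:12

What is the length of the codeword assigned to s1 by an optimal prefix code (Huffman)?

2

Build the tree from the bottom:
merge s4(8) and s6(12): 20
merge s3(16) and 20: 36
merge s2(23) and s5(26): 49
merge s1(28) and 36: 64
merge 49 and 64: 113
s1 sits 2 levels below the root, so its codeword is 2 bits.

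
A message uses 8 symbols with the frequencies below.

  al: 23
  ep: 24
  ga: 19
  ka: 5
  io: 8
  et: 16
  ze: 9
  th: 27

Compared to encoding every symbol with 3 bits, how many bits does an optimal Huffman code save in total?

16

Fixed-length: 3 bits × 131 symbols = 393 bits.
Huffman merges:
ka(5) + io(8) → 13
ze(9) + 13 → 22
et(16) + ga(19) → 35
22 + al(23) → 45
ep(24) + th(27) → 51
35 + 45 → 80
51 + 80 → 131
Huffman total = 13 + 22 + 35 + 45 + 51 + 80 + 131 = 377 bits.
Saving = 393 − 377 = 16 bits.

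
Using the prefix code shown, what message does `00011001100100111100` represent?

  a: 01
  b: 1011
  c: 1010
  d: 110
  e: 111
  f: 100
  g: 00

gafdagef

Read left to right; each codeword is recognised as soon as it completes (prefix code):
  00→g | 01→a | 100→f | 110→d | 01→a | 00→g | 111→e | 100→f
Decoded message: gafdagef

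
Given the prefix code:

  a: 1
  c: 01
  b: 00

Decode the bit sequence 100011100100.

Read left to right; each codeword is recognised as soon as it completes (prefix code):
  1→a | 00→b | 01→c | 1→a | 1→a | 00→b | 1→a | 00→b
Decoded message: abcaabab

abcaabab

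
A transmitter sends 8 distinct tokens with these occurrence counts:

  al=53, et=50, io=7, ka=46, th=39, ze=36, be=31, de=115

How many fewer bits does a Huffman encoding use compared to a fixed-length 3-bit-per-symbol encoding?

Fixed-length: 3 bits × 377 symbols = 1131 bits.
Huffman merges:
combine io(7), be(31) → 38
combine ze(36), 38 → 74
combine th(39), ka(46) → 85
combine et(50), al(53) → 103
combine 74, 85 → 159
combine 103, de(115) → 218
combine 159, 218 → 377
Huffman total = 38 + 74 + 85 + 103 + 159 + 218 + 377 = 1054 bits.
Saving = 1131 − 1054 = 77 bits.

77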